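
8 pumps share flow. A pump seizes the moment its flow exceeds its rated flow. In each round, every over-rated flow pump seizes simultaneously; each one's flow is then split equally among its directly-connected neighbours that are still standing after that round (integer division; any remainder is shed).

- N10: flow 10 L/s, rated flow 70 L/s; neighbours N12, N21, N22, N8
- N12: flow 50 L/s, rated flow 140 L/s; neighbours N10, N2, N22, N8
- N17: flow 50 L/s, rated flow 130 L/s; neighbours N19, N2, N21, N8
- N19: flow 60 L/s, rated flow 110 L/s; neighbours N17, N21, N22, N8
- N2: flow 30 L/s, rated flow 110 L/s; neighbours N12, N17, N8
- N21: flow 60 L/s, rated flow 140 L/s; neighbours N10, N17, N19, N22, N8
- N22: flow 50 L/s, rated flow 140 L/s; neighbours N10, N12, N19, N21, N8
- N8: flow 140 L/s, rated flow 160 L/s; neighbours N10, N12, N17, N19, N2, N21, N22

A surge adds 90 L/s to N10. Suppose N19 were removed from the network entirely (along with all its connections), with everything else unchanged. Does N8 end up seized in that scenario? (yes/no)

yes

With N19 removed:
Round 1 — N10 at 100 > 70. N10 seizes.
  N10 sheds 100 L/s to N12, N21, N22, N8: 25 each.
    N12: 50+25 = 75 ≤ 140
    N21: 60+25 = 85 ≤ 140
    N22: 50+25 = 75 ≤ 140
    N8: 140+25 = 165 > 160
Round 2 — N8 seizes.
  N8 sheds 165 L/s to N12, N17, N2, N21, N22: 33 each.
    N12: 75+33 = 108 ≤ 140
    N17: 50+33 = 83 ≤ 130
    N2: 30+33 = 63 ≤ 110
    N21: 85+33 = 118 ≤ 140
    N22: 75+33 = 108 ≤ 140
No further seizures.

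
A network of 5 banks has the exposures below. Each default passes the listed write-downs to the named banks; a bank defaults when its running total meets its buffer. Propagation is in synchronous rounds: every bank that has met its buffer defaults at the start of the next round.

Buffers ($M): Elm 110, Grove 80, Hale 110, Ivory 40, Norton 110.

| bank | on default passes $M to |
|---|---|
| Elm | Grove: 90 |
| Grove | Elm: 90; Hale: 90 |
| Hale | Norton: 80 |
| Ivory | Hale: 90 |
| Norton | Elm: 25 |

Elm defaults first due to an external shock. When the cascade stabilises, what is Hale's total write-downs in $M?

90

Round 1 — Elm defaults (initial).
  Grove: +90 → 90 ≥ 80
Round 2 — Grove defaults.
  Hale: +90 → 90 < 110
No further defaults.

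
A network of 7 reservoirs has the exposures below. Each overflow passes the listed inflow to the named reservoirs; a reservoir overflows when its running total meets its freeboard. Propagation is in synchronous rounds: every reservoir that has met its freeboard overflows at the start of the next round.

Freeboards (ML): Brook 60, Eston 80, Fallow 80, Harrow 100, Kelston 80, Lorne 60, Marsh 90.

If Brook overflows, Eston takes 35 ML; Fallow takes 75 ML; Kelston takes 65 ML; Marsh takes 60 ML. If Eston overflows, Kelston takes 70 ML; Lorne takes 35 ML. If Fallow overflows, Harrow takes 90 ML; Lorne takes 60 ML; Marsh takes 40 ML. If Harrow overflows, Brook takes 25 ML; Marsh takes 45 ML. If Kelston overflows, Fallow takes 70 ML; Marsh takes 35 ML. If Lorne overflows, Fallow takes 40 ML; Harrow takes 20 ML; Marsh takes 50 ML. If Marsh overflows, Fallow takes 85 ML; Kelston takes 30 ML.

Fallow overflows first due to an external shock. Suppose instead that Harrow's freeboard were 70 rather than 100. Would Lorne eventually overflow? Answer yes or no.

yes

With Harrow's freeboard at 70:
Round 1 — Fallow overflows (initial).
  Harrow: +90 → 90 ≥ 70
  Lorne: +60 → 60 ≥ 60
  Marsh: +40 → 40 < 90
Round 2 — Harrow, Lorne overflow.
  Brook: +25 → 25 < 60
  Marsh: +45+50 → 135 ≥ 90
Round 3 — Marsh overflows.
  Kelston: +30 → 30 < 80
No further overflows.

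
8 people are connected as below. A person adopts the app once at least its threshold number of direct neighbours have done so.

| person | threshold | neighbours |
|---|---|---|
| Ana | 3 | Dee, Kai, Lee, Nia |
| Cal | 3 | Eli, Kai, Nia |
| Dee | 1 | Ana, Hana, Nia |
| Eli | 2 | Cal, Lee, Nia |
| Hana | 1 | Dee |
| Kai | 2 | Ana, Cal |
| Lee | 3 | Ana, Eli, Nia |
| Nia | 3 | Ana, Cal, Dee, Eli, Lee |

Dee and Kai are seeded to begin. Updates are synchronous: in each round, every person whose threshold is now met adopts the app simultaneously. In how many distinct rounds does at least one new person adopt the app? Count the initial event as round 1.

2

Round 1 — Dee, Kai adopt the app (initial).
Round 2 — checking thresholds:
  Ana: 2 of 4 neighbours < 3, not yet.
  Cal: 1 of 3 neighbours < 3, not yet.
  Hana: 1 of 1 neighbours ≥ 1, adopts the app.
  Nia: 1 of 5 neighbours < 3, not yet.
Round 3 — no new adoptions; cascade stops.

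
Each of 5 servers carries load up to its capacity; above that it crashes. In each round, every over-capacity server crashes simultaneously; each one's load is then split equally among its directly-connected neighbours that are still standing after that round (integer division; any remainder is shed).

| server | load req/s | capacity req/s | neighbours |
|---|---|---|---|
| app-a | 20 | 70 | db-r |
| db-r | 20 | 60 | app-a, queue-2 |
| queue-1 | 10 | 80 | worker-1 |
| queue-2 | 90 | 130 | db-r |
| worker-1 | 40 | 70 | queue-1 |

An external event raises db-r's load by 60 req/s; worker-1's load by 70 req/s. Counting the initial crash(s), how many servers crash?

Round 1 — db-r at 80 > 60; worker-1 at 110 > 70. db-r, worker-1 crash.
  db-r sheds 80 req/s to app-a, queue-2: 40 each.
    app-a: 20+40 = 60 ≤ 70
    queue-2: 90+40 = 130 ≤ 130
  worker-1 sheds 110 req/s to queue-1: 110 each.
    queue-1: 10+110 = 120 > 80
Round 2 — queue-1 crashes.
  queue-1 sheds 120 req/s: no online neighbours, lost.
No further crashes.

3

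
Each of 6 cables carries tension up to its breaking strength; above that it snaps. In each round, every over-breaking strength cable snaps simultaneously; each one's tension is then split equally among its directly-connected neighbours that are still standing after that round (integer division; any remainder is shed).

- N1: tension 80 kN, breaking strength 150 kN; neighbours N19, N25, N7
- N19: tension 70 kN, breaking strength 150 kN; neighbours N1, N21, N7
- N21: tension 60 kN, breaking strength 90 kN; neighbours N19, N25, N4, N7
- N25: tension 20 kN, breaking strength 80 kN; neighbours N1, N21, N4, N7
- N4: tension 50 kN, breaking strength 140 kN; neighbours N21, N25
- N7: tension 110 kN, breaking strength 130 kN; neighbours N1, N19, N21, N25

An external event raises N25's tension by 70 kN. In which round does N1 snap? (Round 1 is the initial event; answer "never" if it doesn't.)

Round 1 — N25 at 90 > 80. N25 snaps.
  N25 sheds 90 kN to N1, N21, N4, N7: 22 each (2 lost).
    N1: 80+22 = 102 ≤ 150
    N21: 60+22 = 82 ≤ 90
    N4: 50+22 = 72 ≤ 140
    N7: 110+22 = 132 > 130
Round 2 — N7 snaps.
  N7 sheds 132 kN to N1, N19, N21: 44 each.
    N1: 102+44 = 146 ≤ 150
    N19: 70+44 = 114 ≤ 150
    N21: 82+44 = 126 > 90
Round 3 — N21 snaps.
  N21 sheds 126 kN to N19, N4: 63 each.
    N19: 114+63 = 177 > 150
    N4: 72+63 = 135 ≤ 140
Round 4 — N19 snaps.
  N19 sheds 177 kN to N1: 177 each.
    N1: 146+177 = 323 > 150
Round 5 — N1 snaps.
  N1 sheds 323 kN: no online neighbours, lost.
No further breaks.

5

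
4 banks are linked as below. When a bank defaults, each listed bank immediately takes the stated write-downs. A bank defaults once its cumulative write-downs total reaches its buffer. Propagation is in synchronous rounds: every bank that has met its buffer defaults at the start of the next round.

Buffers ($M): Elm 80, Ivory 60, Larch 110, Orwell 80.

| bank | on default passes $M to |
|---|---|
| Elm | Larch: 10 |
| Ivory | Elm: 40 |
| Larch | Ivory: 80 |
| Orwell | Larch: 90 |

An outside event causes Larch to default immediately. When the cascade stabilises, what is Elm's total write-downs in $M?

40

Round 1 — Larch defaults (initial).
  Ivory: +80 → 80 ≥ 60
Round 2 — Ivory defaults.
  Elm: +40 → 40 < 80
No further defaults.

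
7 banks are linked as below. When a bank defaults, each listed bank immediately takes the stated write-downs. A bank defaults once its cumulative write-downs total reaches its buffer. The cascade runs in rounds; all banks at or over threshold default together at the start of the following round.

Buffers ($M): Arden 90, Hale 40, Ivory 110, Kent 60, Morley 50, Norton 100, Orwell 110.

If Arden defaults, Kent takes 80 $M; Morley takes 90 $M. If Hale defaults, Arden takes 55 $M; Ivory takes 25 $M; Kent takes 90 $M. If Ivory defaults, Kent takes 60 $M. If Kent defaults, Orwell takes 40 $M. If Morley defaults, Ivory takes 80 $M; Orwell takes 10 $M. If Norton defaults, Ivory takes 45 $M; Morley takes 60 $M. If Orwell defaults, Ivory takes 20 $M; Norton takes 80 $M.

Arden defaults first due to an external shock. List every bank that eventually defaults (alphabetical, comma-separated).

Round 1 — Arden defaults (initial).
  Kent: +80 → 80 ≥ 60
  Morley: +90 → 90 ≥ 50
Round 2 — Kent, Morley default.
  Ivory: +80 → 80 < 110
  Orwell: +40+10 → 50 < 110
No further defaults.

Arden, Kent, Morley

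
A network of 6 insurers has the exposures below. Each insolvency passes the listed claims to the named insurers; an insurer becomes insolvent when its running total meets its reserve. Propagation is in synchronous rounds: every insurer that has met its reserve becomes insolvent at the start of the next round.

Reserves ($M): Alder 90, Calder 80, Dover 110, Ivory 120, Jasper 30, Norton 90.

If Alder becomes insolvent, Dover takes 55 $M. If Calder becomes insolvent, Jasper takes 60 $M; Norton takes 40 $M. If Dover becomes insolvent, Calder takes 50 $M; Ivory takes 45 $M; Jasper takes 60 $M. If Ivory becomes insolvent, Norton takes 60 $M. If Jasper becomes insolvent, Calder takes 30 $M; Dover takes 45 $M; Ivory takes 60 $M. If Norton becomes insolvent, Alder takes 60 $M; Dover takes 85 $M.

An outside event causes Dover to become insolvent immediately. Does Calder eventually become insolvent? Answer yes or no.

Round 1 — Dover becomes insolvent (initial).
  Calder: +50 → 50 < 80
  Ivory: +45 → 45 < 120
  Jasper: +60 → 60 ≥ 30
Round 2 — Jasper becomes insolvent.
  Calder: +30 → 80 ≥ 80
  Ivory: +60 → 105 < 120
Round 3 — Calder becomes insolvent.
  Norton: +40 → 40 < 90
No further insolvencies.

yes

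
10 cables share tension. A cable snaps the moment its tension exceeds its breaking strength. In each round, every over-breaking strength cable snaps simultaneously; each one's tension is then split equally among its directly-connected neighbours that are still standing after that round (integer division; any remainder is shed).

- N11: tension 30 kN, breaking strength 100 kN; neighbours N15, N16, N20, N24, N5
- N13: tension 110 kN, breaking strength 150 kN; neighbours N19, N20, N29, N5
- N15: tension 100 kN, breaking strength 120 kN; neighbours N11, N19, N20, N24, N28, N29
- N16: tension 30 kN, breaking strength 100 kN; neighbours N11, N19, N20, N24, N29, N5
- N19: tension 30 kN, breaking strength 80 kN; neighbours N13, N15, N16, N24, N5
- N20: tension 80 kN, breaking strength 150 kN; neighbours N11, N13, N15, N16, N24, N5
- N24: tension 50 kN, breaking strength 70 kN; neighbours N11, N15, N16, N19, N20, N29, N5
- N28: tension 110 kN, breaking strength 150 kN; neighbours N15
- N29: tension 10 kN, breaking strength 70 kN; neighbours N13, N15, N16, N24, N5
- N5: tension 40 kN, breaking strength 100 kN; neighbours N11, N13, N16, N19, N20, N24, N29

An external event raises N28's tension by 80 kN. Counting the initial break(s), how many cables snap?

10

Round 1 — N28 at 190 > 150. N28 snaps.
  N28 sheds 190 kN to N15: 190 each.
    N15: 100+190 = 290 > 120
Round 2 — N15 snaps.
  N15 sheds 290 kN to N11, N19, N20, N24, N29: 58 each.
    N11: 30+58 = 88 ≤ 100
    N19: 30+58 = 88 > 80
    N20: 80+58 = 138 ≤ 150
    N24: 50+58 = 108 > 70
    N29: 10+58 = 68 ≤ 70
Round 3 — N19, N24 snap.
  N19 sheds 88 kN to N13, N16, N5: 29 each (1 lost).
    N13: 110+29 = 139 ≤ 150
    N16: 30+29 = 59 ≤ 100
    N5: 40+29 = 69 ≤ 100
  N24 sheds 108 kN to N11, N16, N20, N29, N5: 21 each (3 lost).
    N11: 88+21 = 109 > 100
    N16: 59+21 = 80 ≤ 100
    N20: 138+21 = 159 > 150
    N29: 68+21 = 89 > 70
    N5: 69+21 = 90 ≤ 100
Round 4 — N11, N20, N29 snap.
  N11 sheds 109 kN to N16, N5: 54 each (1 lost).
    N16: 80+54 = 134 > 100
    N5: 90+54 = 144 > 100
  N20 sheds 159 kN to N13, N16, N5: 53 each.
    N13: 139+53 = 192 > 150
    N16: 134+53 = 187 > 100
    N5: 144+53 = 197 > 100
  N29 sheds 89 kN to N13, N16, N5: 29 each (2 lost).
    N13: 192+29 = 221 > 150
    N16: 187+29 = 216 > 100
    N5: 197+29 = 226 > 100
Round 5 — N13, N16, N5 snap.
  N13 sheds 221 kN: no online neighbours, lost.
  N16 sheds 216 kN: no online neighbours, lost.
  N5 sheds 226 kN: no online neighbours, lost.
No further breaks.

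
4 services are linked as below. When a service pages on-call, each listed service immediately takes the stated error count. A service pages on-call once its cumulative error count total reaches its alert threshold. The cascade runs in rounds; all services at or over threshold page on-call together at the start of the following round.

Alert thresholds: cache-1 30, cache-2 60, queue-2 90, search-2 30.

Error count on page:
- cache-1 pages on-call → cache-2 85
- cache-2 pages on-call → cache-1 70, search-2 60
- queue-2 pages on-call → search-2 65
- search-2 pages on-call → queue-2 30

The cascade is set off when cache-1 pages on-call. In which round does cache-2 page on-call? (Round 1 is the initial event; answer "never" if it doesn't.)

Round 1 — cache-1 pages on-call (initial).
  cache-2: +85 → 85 ≥ 60
Round 2 — cache-2 pages on-call.
  search-2: +60 → 60 ≥ 30
Round 3 — search-2 pages on-call.
  queue-2: +30 → 30 < 90
No further pages.

2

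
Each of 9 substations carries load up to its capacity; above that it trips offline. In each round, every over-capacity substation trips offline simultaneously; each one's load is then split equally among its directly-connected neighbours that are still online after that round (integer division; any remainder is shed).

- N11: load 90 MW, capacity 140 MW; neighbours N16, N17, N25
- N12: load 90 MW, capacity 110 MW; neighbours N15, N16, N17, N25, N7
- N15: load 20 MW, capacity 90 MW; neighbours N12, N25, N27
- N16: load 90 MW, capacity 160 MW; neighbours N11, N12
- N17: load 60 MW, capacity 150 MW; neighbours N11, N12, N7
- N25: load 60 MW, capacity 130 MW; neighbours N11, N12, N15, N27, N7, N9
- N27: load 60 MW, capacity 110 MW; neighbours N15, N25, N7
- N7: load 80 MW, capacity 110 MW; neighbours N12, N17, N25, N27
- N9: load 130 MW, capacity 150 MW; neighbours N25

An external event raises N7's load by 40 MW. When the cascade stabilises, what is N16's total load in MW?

Round 1 — N7 at 120 > 110. N7 trips offline.
  N7 sheds 120 MW to N12, N17, N25, N27: 30 each.
    N12: 90+30 = 120 > 110
    N17: 60+30 = 90 ≤ 150
    N25: 60+30 = 90 ≤ 130
    N27: 60+30 = 90 ≤ 110
Round 2 — N12 trips offline.
  N12 sheds 120 MW to N15, N16, N17, N25: 30 each.
    N15: 20+30 = 50 ≤ 90
    N16: 90+30 = 120 ≤ 160
    N17: 90+30 = 120 ≤ 150
    N25: 90+30 = 120 ≤ 130
No further trips.

120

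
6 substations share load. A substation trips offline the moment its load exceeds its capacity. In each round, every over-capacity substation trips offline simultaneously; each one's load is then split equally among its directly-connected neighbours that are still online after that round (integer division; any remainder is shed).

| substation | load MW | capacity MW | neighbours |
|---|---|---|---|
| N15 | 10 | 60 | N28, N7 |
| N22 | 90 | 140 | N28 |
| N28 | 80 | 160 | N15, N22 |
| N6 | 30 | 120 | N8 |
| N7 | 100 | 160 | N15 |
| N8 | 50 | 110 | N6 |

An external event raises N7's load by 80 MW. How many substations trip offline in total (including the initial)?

Round 1 — N7 at 180 > 160. N7 trips offline.
  N7 sheds 180 MW to N15: 180 each.
    N15: 10+180 = 190 > 60
Round 2 — N15 trips offline.
  N15 sheds 190 MW to N28: 190 each.
    N28: 80+190 = 270 > 160
Round 3 — N28 trips offline.
  N28 sheds 270 MW to N22: 270 each.
    N22: 90+270 = 360 > 140
Round 4 — N22 trips offline.
  N22 sheds 360 MW: no online neighbours, lost.
No further trips.

4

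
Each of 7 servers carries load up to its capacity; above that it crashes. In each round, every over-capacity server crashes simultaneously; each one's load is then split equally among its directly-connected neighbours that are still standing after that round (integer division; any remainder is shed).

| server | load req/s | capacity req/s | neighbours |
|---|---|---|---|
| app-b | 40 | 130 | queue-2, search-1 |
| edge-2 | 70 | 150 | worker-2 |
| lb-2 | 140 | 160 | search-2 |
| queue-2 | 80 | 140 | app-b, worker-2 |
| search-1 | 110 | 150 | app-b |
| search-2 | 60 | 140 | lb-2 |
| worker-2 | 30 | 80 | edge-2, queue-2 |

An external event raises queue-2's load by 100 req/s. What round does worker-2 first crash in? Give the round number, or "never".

Round 1 — queue-2 at 180 > 140. queue-2 crashes.
  queue-2 sheds 180 req/s to app-b, worker-2: 90 each.
    app-b: 40+90 = 130 ≤ 130
    worker-2: 30+90 = 120 > 80
Round 2 — worker-2 crashes.
  worker-2 sheds 120 req/s to edge-2: 120 each.
    edge-2: 70+120 = 190 > 150
Round 3 — edge-2 crashes.
  edge-2 sheds 190 req/s: no online neighbours, lost.
No further crashes.

2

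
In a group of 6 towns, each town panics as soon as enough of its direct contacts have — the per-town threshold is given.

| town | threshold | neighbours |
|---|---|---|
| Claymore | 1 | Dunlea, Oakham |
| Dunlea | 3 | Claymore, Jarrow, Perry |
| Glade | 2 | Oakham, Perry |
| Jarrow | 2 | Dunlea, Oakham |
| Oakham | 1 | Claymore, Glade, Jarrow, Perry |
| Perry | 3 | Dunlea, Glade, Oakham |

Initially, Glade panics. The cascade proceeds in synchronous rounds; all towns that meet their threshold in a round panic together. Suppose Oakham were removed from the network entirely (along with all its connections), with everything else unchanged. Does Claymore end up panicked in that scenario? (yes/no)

With Oakham removed:
Round 1 — Glade panics (initial).
Round 2 — no new panics; cascade stops.

no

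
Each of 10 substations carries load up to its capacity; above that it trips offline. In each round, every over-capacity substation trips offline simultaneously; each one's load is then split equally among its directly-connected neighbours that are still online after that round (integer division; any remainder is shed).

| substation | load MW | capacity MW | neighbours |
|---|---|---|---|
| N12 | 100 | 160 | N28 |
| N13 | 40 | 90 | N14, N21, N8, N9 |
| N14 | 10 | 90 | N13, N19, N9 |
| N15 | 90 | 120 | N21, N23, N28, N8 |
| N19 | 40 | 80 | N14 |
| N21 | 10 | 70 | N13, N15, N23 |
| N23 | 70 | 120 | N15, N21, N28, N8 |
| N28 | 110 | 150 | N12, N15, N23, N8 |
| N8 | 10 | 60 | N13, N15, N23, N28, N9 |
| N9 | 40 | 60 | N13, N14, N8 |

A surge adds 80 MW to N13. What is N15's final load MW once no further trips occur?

115

Round 1 — N13 at 120 > 90. N13 trips offline.
  N13 sheds 120 MW to N14, N21, N8, N9: 30 each.
    N14: 10+30 = 40 ≤ 90
    N21: 10+30 = 40 ≤ 70
    N8: 10+30 = 40 ≤ 60
    N9: 40+30 = 70 > 60
Round 2 — N9 trips offline.
  N9 sheds 70 MW to N14, N8: 35 each.
    N14: 40+35 = 75 ≤ 90
    N8: 40+35 = 75 > 60
Round 3 — N8 trips offline.
  N8 sheds 75 MW to N15, N23, N28: 25 each.
    N15: 90+25 = 115 ≤ 120
    N23: 70+25 = 95 ≤ 120
    N28: 110+25 = 135 ≤ 150
No further trips.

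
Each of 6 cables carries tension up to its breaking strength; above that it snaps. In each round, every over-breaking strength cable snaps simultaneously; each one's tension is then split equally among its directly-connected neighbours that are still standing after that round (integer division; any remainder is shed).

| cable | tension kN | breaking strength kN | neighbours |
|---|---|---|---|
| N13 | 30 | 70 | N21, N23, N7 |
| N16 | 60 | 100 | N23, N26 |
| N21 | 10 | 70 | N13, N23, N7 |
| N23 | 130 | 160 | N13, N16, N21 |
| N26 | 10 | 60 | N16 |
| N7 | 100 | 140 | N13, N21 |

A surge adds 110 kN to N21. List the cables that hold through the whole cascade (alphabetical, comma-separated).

none

Round 1 — N21 at 120 > 70. N21 snaps.
  N21 sheds 120 kN to N13, N23, N7: 40 each.
    N13: 30+40 = 70 ≤ 70
    N23: 130+40 = 170 > 160
    N7: 100+40 = 140 ≤ 140
Round 2 — N23 snaps.
  N23 sheds 170 kN to N13, N16: 85 each.
    N13: 70+85 = 155 > 70
    N16: 60+85 = 145 > 100
Round 3 — N13, N16 snap.
  N13 sheds 155 kN to N7: 155 each.
    N7: 140+155 = 295 > 140
  N16 sheds 145 kN to N26: 145 each.
    N26: 10+145 = 155 > 60
Round 4 — N26, N7 snap.
  N26 sheds 155 kN: no online neighbours, lost.
  N7 sheds 295 kN: no online neighbours, lost.
No further breaks.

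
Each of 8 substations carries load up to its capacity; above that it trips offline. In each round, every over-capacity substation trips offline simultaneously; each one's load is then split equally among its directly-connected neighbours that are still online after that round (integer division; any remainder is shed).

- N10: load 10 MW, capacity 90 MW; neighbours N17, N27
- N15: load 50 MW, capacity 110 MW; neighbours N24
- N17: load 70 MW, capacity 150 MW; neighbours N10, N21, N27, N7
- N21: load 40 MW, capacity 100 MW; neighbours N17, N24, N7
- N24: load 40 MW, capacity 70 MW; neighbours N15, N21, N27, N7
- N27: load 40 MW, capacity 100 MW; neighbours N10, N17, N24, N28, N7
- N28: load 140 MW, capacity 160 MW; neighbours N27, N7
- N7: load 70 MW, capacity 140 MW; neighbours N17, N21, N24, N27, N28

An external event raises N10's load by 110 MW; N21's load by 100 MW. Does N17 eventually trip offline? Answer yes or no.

yes

Round 1 — N10 at 120 > 90; N21 at 140 > 100. N10, N21 trip offline.
  N10 sheds 120 MW to N17, N27: 60 each.
    N17: 70+60 = 130 ≤ 150
    N27: 40+60 = 100 ≤ 100
  N21 sheds 140 MW to N17, N24, N7: 46 each (2 lost).
    N17: 130+46 = 176 > 150
    N24: 40+46 = 86 > 70
    N7: 70+46 = 116 ≤ 140
Round 2 — N17, N24 trip offline.
  N17 sheds 176 MW to N27, N7: 88 each.
    N27: 100+88 = 188 > 100
    N7: 116+88 = 204 > 140
  N24 sheds 86 MW to N15, N27, N7: 28 each (2 lost).
    N15: 50+28 = 78 ≤ 110
    N27: 188+28 = 216 > 100
    N7: 204+28 = 232 > 140
Round 3 — N27, N7 trip offline.
  N27 sheds 216 MW to N28: 216 each.
    N28: 140+216 = 356 > 160
  N7 sheds 232 MW to N28: 232 each.
    N28: 356+232 = 588 > 160
Round 4 — N28 trips offline.
  N28 sheds 588 MW: no online neighbours, lost.
No further trips.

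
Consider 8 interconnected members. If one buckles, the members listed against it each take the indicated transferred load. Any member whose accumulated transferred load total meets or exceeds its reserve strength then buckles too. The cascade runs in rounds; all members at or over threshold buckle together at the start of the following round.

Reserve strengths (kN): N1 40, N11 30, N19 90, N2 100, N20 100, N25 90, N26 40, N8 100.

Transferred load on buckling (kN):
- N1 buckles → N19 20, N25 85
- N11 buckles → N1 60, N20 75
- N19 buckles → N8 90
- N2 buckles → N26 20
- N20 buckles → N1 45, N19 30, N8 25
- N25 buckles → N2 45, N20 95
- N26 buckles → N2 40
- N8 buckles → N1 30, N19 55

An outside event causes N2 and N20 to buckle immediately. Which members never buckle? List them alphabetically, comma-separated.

Round 1 — N2, N20 buckle (initial).
  N1: +45 → 45 ≥ 40
  N19: +30 → 30 < 90
  N26: +20 → 20 < 40
  N8: +25 → 25 < 100
Round 2 — N1 buckles.
  N19: +20 → 50 < 90
  N25: +85 → 85 < 90
No further bucklings.

N11, N19, N25, N26, N8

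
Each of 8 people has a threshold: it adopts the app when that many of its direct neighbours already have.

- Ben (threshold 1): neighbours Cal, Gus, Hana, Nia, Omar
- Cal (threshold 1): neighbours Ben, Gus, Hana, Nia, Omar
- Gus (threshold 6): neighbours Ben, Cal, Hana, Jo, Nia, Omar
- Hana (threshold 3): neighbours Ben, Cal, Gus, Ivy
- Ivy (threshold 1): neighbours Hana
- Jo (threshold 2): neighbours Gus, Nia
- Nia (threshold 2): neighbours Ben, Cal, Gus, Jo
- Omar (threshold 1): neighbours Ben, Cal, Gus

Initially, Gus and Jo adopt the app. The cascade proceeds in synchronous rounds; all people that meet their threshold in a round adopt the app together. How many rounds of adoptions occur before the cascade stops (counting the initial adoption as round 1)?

Round 1 — Gus, Jo adopt the app (initial).
Round 2 — checking thresholds:
  Ben: 1 of 5 neighbours ≥ 1, adopts the app.
  Cal: 1 of 5 neighbours ≥ 1, adopts the app.
  Hana: 1 of 4 neighbours < 3, below threshold.
  Nia: 2 of 4 neighbours ≥ 2, adopts the app.
  Omar: 1 of 3 neighbours ≥ 1, adopts the app.
Round 3 — checking thresholds:
  Hana: 3 of 4 neighbours ≥ 3, adopts the app.
Round 4 — checking thresholds:
  Ivy: 1 of 1 neighbours ≥ 1, adopts the app.
Round 5 — no new adoptions; cascade stops.

4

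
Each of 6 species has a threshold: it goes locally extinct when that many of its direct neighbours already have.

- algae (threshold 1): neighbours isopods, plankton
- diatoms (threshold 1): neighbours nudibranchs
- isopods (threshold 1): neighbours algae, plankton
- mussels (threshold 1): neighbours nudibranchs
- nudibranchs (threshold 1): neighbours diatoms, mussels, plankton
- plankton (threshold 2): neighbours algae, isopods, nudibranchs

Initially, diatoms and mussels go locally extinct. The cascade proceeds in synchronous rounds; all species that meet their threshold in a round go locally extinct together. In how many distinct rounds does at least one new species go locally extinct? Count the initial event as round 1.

Round 1 — diatoms, mussels go locally extinct (initial).
Round 2 — checking thresholds:
  nudibranchs: 2 of 3 neighbours ≥ 1, goes locally extinct.
Round 3 — no new extinctions; cascade stops.

2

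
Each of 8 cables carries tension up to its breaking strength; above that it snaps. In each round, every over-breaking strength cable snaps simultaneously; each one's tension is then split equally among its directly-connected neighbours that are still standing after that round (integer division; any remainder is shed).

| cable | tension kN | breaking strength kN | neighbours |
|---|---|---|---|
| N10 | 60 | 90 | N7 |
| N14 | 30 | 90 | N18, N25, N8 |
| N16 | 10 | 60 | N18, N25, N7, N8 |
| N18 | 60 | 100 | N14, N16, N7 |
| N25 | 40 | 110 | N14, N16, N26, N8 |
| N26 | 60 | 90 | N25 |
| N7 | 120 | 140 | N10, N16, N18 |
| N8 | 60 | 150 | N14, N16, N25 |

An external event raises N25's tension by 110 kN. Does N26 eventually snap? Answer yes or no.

yes

Round 1 — N25 at 150 > 110. N25 snaps.
  N25 sheds 150 kN to N14, N16, N26, N8: 37 each (2 lost).
    N14: 30+37 = 67 ≤ 90
    N16: 10+37 = 47 ≤ 60
    N26: 60+37 = 97 > 90
    N8: 60+37 = 97 ≤ 150
Round 2 — N26 snaps.
  N26 sheds 97 kN: no online neighbours, lost.
No further breaks.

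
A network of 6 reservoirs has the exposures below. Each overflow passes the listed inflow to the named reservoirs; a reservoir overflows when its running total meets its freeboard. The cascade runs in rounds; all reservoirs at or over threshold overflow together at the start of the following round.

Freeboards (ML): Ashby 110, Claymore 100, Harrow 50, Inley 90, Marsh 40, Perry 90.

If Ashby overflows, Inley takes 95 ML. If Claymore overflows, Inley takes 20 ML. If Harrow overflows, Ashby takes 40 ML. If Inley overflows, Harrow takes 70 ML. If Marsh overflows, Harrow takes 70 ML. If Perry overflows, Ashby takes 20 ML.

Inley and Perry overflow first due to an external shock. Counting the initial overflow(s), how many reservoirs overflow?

3

Round 1 — Inley, Perry overflow (initial).
  Ashby: +20 → 20 < 110
  Harrow: +70 → 70 ≥ 50
Round 2 — Harrow overflows.
  Ashby: +40 → 60 < 110
No further overflows.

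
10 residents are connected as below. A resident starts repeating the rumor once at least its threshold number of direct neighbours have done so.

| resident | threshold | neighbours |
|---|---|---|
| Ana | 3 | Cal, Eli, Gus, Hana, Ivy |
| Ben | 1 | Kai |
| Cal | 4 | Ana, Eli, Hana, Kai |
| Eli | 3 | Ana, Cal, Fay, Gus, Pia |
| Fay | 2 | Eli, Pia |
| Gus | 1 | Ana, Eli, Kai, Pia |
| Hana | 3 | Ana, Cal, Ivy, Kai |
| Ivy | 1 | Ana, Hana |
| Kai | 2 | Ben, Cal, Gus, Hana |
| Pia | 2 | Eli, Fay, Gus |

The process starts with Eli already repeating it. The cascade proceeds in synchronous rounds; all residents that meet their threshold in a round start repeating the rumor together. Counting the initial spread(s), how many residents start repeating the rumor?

Round 1 — Eli starts repeating the rumor (initial).
Round 2 — checking thresholds:
  Ana: 1 of 5 neighbours < 3, not yet.
  Cal: 1 of 4 neighbours < 4, not yet.
  Fay: 1 of 2 neighbours < 2, not yet.
  Gus: 1 of 4 neighbours ≥ 1, starts repeating the rumor.
  Pia: 1 of 3 neighbours < 2, not yet.
Round 3 — checking thresholds:
  Ana: 2 of 5 neighbours < 3, not yet.
  Cal: 1 of 4 neighbours < 4, not yet.
  Fay: 1 of 2 neighbours < 2, not yet.
  Kai: 1 of 4 neighbours < 2, not yet.
  Pia: 2 of 3 neighbours ≥ 2, starts repeating the rumor.
Round 4 — checking thresholds:
  Ana: 2 of 5 neighbours < 3, not yet.
  Cal: 1 of 4 neighbours < 4, not yet.
  Fay: 2 of 2 neighbours ≥ 2, starts repeating the rumor.
  Kai: 1 of 4 neighbours < 2, not yet.
Round 5 — no new spreads; cascade stops.

4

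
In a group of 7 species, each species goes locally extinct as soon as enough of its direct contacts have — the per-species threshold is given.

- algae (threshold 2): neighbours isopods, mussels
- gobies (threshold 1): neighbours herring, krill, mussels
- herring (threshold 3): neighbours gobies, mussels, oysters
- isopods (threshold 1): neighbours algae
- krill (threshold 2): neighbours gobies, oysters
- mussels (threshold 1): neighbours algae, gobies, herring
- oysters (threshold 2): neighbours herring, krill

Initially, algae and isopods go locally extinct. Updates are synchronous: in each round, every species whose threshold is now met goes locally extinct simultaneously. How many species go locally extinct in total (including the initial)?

4

Round 1 — algae, isopods go locally extinct (initial).
Round 2 — checking thresholds:
  mussels: 1 of 3 neighbours ≥ 1, goes locally extinct.
Round 3 — checking thresholds:
  gobies: 1 of 3 neighbours ≥ 1, goes locally extinct.
  herring: 1 of 3 neighbours < 3, below threshold.
Round 4 — no new extinctions; cascade stops.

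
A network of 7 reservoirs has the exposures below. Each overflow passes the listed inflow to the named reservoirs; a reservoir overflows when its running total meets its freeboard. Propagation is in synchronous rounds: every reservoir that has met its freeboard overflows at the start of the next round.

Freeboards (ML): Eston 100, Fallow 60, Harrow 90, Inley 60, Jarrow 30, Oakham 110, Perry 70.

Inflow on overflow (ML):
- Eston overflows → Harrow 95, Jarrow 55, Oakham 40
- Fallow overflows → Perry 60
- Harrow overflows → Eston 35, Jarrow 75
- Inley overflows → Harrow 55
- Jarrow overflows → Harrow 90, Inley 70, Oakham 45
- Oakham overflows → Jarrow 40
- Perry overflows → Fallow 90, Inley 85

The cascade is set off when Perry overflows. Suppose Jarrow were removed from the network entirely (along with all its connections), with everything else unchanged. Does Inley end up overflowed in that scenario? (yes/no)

With Jarrow removed:
Round 1 — Perry overflows (initial).
  Fallow: +90 → 90 ≥ 60
  Inley: +85 → 85 ≥ 60
Round 2 — Fallow, Inley overflow.
  Harrow: +55 → 55 < 90
No further overflows.

yes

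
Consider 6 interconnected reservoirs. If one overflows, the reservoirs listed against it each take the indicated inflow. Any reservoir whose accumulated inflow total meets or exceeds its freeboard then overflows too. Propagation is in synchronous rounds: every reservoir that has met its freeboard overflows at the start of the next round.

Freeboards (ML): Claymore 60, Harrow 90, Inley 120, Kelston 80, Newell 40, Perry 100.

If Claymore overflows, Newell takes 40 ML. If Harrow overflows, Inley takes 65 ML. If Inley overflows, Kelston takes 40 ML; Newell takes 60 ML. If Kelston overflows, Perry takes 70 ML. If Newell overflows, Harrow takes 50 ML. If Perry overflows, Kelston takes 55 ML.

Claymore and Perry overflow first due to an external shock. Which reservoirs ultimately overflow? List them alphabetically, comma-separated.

Claymore, Newell, Perry

Round 1 — Claymore, Perry overflow (initial).
  Kelston: +55 → 55 < 80
  Newell: +40 → 40 ≥ 40
Round 2 — Newell overflows.
  Harrow: +50 → 50 < 90
No further overflows.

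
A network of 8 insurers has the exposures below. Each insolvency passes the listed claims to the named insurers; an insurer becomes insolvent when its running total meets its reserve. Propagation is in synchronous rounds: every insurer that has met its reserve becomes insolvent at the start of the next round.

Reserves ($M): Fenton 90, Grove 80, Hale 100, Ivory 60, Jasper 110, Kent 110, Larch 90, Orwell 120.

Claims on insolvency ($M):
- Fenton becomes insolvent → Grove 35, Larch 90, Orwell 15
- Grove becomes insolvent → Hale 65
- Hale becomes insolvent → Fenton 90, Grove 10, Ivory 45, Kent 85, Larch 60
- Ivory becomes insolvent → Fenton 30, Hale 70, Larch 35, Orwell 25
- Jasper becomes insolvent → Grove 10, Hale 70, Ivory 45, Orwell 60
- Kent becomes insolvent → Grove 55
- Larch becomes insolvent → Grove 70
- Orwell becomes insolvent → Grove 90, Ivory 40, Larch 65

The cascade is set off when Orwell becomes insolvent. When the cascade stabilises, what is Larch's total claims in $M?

65

Round 1 — Orwell becomes insolvent (initial).
  Grove: +90 → 90 ≥ 80
  Ivory: +40 → 40 < 60
  Larch: +65 → 65 < 90
Round 2 — Grove becomes insolvent.
  Hale: +65 → 65 < 100
No further insolvencies.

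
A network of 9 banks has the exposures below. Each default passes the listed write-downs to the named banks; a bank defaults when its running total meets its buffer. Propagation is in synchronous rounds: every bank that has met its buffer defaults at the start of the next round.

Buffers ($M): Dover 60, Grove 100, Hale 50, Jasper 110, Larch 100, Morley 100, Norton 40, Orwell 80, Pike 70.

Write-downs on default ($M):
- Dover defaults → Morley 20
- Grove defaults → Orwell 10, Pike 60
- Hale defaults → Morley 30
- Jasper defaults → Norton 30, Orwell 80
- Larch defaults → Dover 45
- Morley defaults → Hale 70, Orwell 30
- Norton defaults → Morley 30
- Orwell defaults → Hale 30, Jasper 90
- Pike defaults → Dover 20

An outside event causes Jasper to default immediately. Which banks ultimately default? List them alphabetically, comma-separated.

Round 1 — Jasper defaults (initial).
  Norton: +30 → 30 < 40
  Orwell: +80 → 80 ≥ 80
Round 2 — Orwell defaults.
  Hale: +30 → 30 < 50
No further defaults.

Jasper, Orwell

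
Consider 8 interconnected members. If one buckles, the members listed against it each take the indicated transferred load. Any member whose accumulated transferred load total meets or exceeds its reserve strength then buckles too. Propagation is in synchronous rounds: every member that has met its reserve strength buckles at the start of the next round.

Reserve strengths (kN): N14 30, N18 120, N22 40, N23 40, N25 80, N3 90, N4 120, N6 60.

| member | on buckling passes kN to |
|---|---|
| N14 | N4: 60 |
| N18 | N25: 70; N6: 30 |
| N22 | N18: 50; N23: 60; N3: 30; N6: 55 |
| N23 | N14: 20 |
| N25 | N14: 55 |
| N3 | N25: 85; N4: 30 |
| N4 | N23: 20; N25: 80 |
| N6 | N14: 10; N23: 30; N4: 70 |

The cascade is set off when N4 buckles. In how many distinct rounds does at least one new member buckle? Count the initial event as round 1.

Round 1 — N4 buckles (initial).
  N23: +20 → 20 < 40
  N25: +80 → 80 ≥ 80
Round 2 — N25 buckles.
  N14: +55 → 55 ≥ 30
Round 3 — N14 buckles.
No further bucklings.

3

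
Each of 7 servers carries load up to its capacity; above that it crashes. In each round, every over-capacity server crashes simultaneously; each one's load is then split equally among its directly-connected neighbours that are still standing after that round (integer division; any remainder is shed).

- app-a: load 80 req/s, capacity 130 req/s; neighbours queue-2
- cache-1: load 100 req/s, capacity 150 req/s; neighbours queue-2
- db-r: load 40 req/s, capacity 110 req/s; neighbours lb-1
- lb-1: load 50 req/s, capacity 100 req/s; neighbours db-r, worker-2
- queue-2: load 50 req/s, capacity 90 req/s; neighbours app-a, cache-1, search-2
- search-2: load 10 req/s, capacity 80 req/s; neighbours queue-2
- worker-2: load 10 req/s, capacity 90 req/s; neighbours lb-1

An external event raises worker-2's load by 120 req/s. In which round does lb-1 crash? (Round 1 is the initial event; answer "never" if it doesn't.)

Round 1 — worker-2 at 130 > 90. worker-2 crashes.
  worker-2 sheds 130 req/s to lb-1: 130 each.
    lb-1: 50+130 = 180 > 100
Round 2 — lb-1 crashes.
  lb-1 sheds 180 req/s to db-r: 180 each.
    db-r: 40+180 = 220 > 110
Round 3 — db-r crashes.
  db-r sheds 220 req/s: no online neighbours, lost.
No further crashes.

2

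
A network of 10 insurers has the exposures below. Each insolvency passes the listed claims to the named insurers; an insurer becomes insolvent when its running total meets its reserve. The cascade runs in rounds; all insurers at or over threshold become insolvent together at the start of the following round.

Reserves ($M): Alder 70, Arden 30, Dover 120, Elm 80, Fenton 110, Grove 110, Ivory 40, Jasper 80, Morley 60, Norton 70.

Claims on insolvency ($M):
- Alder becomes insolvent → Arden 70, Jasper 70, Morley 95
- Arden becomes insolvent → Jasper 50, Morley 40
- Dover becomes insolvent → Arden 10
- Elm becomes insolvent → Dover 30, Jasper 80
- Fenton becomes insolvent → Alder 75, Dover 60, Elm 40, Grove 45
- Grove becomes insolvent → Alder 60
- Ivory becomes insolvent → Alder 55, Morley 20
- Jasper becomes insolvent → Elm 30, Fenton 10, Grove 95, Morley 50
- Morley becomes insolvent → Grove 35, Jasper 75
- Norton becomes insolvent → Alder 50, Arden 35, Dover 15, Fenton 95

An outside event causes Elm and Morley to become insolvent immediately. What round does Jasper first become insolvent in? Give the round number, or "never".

2

Round 1 — Elm, Morley become insolvent (initial).
  Dover: +30 → 30 < 120
  Grove: +35 → 35 < 110
  Jasper: +80+75 → 155 ≥ 80
Round 2 — Jasper becomes insolvent.
  Fenton: +10 → 10 < 110
  Grove: +95 → 130 ≥ 110
Round 3 — Grove becomes insolvent.
  Alder: +60 → 60 < 70
No further insolvencies.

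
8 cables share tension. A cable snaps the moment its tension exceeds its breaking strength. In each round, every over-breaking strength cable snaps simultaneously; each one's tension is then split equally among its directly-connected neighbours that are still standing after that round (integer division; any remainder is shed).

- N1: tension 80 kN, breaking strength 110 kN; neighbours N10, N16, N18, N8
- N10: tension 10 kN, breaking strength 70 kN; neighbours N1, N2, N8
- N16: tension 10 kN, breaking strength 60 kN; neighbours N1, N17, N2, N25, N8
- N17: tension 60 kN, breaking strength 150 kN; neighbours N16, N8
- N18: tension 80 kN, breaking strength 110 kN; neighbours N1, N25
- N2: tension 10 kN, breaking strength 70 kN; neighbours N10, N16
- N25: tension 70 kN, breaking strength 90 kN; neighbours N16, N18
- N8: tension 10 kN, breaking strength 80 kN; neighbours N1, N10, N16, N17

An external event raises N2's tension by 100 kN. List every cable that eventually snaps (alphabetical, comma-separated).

Round 1 — N2 at 110 > 70. N2 snaps.
  N2 sheds 110 kN to N10, N16: 55 each.
    N10: 10+55 = 65 ≤ 70
    N16: 10+55 = 65 > 60
Round 2 — N16 snaps.
  N16 sheds 65 kN to N1, N17, N25, N8: 16 each (1 lost).
    N1: 80+16 = 96 ≤ 110
    N17: 60+16 = 76 ≤ 150
    N25: 70+16 = 86 ≤ 90
    N8: 10+16 = 26 ≤ 80
No further breaks.

N16, N2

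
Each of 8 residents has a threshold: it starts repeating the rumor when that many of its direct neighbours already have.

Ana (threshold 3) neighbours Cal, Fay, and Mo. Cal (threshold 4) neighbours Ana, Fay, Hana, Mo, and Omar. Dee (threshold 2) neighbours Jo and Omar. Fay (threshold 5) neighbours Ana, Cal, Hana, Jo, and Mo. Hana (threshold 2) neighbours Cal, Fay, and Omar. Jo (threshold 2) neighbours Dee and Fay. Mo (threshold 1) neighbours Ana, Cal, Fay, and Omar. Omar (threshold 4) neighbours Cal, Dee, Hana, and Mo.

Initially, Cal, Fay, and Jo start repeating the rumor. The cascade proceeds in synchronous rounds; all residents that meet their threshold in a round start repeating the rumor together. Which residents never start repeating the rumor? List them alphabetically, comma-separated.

Round 1 — Cal, Fay, Jo start repeating the rumor (initial).
Round 2 — checking thresholds:
  Ana: 2 of 3 neighbours < 3, holds.
  Dee: 1 of 2 neighbours < 2, holds.
  Hana: 2 of 3 neighbours ≥ 2, starts repeating the rumor.
  Mo: 2 of 4 neighbours ≥ 1, starts repeating the rumor.
  Omar: 1 of 4 neighbours < 4, holds.
Round 3 — checking thresholds:
  Ana: 3 of 3 neighbours ≥ 3, starts repeating the rumor.
  Dee: 1 of 2 neighbours < 2, holds.
  Omar: 3 of 4 neighbours < 4, holds.
Round 4 — no new spreads; cascade stops.

Dee, Omar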